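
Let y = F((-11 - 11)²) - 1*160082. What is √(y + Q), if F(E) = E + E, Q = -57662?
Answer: 14*I*√1106 ≈ 465.59*I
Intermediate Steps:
F(E) = 2*E
y = -159114 (y = 2*(-11 - 11)² - 1*160082 = 2*(-22)² - 160082 = 2*484 - 160082 = 968 - 160082 = -159114)
√(y + Q) = √(-159114 - 57662) = √(-216776) = 14*I*√1106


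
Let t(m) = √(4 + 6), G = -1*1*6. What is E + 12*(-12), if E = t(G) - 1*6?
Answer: -150 + √10 ≈ -146.84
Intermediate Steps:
G = -6 (G = -1*6 = -6)
t(m) = √10
E = -6 + √10 (E = √10 - 1*6 = √10 - 6 = -6 + √10 ≈ -2.8377)
E + 12*(-12) = (-6 + √10) + 12*(-12) = (-6 + √10) - 144 = -150 + √10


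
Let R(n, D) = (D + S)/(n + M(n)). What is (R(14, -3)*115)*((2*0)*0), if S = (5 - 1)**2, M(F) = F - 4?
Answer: 0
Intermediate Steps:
M(F) = -4 + F
S = 16 (S = 4**2 = 16)
R(n, D) = (16 + D)/(-4 + 2*n) (R(n, D) = (D + 16)/(n + (-4 + n)) = (16 + D)/(-4 + 2*n))
(R(14, -3)*115)*((2*0)*0) = (((16 - 3)/(2*(-2 + 14)))*115)*((2*0)*0) = (((1/2)*13/12)*115)*(0*0) = (((1/2)*(1/12)*13)*115)*0 = ((13/24)*115)*0 = (1495/24)*0 = 0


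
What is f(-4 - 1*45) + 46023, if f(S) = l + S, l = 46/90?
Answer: 2068853/45 ≈ 45975.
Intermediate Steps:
l = 23/45 (l = 46*(1/90) = 23/45 ≈ 0.51111)
f(S) = 23/45 + S
f(-4 - 1*45) + 46023 = (23/45 + (-4 - 1*45)) + 46023 = (23/45 + (-4 - 45)) + 46023 = (23/45 - 49) + 46023 = -2182/45 + 46023 = 2068853/45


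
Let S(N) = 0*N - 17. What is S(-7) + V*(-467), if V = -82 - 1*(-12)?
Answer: 32673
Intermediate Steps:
V = -70 (V = -82 + 12 = -70)
S(N) = -17 (S(N) = 0 - 17 = -17)
S(-7) + V*(-467) = -17 - 70*(-467) = -17 + 32690 = 32673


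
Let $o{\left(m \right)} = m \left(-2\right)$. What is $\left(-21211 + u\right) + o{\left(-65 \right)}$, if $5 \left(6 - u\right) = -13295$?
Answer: $-18416$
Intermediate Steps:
$u = 2665$ ($u = 6 - -2659 = 6 + 2659 = 2665$)
$o{\left(m \right)} = - 2 m$
$\left(-21211 + u\right) + o{\left(-65 \right)} = \left(-21211 + 2665\right) - -130 = -18546 + 130 = -18416$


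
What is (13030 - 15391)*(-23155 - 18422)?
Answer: 98163297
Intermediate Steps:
(13030 - 15391)*(-23155 - 18422) = -2361*(-41577) = 98163297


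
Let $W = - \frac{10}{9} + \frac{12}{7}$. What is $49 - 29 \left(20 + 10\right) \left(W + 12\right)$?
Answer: $- \frac{229231}{21} \approx -10916.0$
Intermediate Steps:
$W = \frac{38}{63}$ ($W = \left(-10\right) \frac{1}{9} + 12 \cdot \frac{1}{7} = - \frac{10}{9} + \frac{12}{7} = \frac{38}{63} \approx 0.60317$)
$49 - 29 \left(20 + 10\right) \left(W + 12\right) = 49 - 29 \left(20 + 10\right) \left(\frac{38}{63} + 12\right) = 49 - 29 \cdot 30 \cdot \frac{794}{63} = 49 - \frac{230260}{21} = - \frac{229231}{21}$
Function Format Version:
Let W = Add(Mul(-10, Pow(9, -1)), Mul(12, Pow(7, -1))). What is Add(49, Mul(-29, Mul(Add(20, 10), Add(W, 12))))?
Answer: Rational(-229231, 21) ≈ -10916.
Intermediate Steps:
W = Rational(38, 63) (W = Add(Mul(-10, Rational(1, 9)), Mul(12, Rational(1, 7))) = Add(Rational(-10, 9), Rational(12, 7)) = Rational(38, 63) ≈ 0.60317)
Add(49, Mul(-29, Mul(Add(20, 10), Add(W, 12)))) = Add(49, Mul(-29, Mul(Add(20, 10), Add(Rational(38, 63), 12)))) = Add(49, Mul(-29, Mul(30, Rational(794, 63)))) = Add(49, Mul(-29, Rational(7940, 21))) = Add(49, Rational(-230260, 21)) = Rational(-229231, 21)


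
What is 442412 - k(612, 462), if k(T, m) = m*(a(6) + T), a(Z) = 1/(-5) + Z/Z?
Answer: 796492/5 ≈ 1.5930e+5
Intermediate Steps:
a(Z) = 4/5 (a(Z) = 1*(-1/5) + 1 = -1/5 + 1 = 4/5)
k(T, m) = m*(4/5 + T)
442412 - k(612, 462) = 442412 - 462*(4 + 5*612)/5 = 442412 - 462*(4 + 3060)/5 = 442412 - 462*3064/5 = 442412 - 1*1415568/5 = 442412 - 1415568/5 = 796492/5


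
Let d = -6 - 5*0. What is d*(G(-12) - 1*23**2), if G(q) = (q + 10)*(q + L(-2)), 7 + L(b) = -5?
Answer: 2886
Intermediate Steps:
d = -6 (d = -6 + 0 = -6)
L(b) = -12 (L(b) = -7 - 5 = -12)
G(q) = (-12 + q)*(10 + q) (G(q) = (q + 10)*(q - 12) = (10 + q)*(-12 + q) = (-12 + q)*(10 + q))
d*(G(-12) - 1*23**2) = -6*((-120 + (-12)**2 - 2*(-12)) - 1*23**2) = -6*((-120 + 144 + 24) - 1*529) = -6*(48 - 529) = -6*(-481) = 2886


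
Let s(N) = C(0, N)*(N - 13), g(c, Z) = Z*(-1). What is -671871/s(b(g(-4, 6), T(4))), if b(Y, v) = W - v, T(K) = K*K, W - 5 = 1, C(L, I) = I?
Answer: -671871/230 ≈ -2921.2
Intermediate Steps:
W = 6 (W = 5 + 1 = 6)
g(c, Z) = -Z
T(K) = K**2
b(Y, v) = 6 - v
s(N) = N*(-13 + N) (s(N) = N*(N - 13) = N*(-13 + N))
-671871/s(b(g(-4, 6), T(4))) = -671871*1/((-13 + (6 - 1*4**2))*(6 - 1*4**2)) = -671871*1/((-13 + (6 - 1*16))*(6 - 1*16)) = -671871*1/((-13 + (6 - 16))*(6 - 16)) = -671871*(-1/(10*(-13 - 10))) = -671871/((-10*(-23))) = -671871/230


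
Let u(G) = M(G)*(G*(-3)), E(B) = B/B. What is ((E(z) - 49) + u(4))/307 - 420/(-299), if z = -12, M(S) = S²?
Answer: 57180/91793 ≈ 0.62292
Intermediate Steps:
E(B) = 1
u(G) = -3*G³ (u(G) = G²*(G*(-3)) = G²*(-3*G) = -3*G³)
((E(z) - 49) + u(4))/307 - 420/(-299) = ((1 - 49) - 3*4³)/307 - 420/(-299) = (-48 - 3*64)*(1/307) - 420*(-1/299) = (-48 - 192)*(1/307) + 420/299 = -240*1/307 + 420/299 = -240/307 + 420/299 = 57180/91793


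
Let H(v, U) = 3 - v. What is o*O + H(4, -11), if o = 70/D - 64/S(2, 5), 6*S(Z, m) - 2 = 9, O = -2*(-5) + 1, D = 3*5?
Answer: -1001/3 ≈ -333.67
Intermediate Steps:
D = 15
O = 11 (O = 10 + 1 = 11)
S(Z, m) = 11/6 (S(Z, m) = 1/3 + (1/6)*9 = 1/3 + 3/2 = 11/6)
o = -998/33 (o = 70/15 - 64/11/6 = 70*(1/15) - 64*6/11 = 14/3 - 384/11 = -998/33 ≈ -30.242)
o*O + H(4, -11) = -998/33*11 + (3 - 1*4) = -998/3 + (3 - 4) = -998/3 - 1 = -1001/3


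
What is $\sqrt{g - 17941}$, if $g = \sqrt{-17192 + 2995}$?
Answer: $\sqrt{-17941 + i \sqrt{14197}} \approx 0.4448 + 133.94 i$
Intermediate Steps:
$g = i \sqrt{14197}$ ($g = \sqrt{-14197} = i \sqrt{14197} \approx 119.15 i$)
$\sqrt{g - 17941} = \sqrt{i \sqrt{14197} - 17941} = \sqrt{-17941 + i \sqrt{14197}}$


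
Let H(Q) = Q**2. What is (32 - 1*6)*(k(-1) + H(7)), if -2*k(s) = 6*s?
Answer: 1352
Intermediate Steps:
k(s) = -3*s
(32 - 1*6)*(k(-1) + H(7)) = (32 - 1*6)*(-3*(-1) + 7**2) = (32 - 6)*(3 + 49) = 26*52 = 1352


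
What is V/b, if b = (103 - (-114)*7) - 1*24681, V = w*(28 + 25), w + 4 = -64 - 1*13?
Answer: 4293/23780 ≈ 0.18053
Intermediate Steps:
w = -81 (w = -4 + (-64 - 1*13) = -4 + (-64 - 13) = -4 - 77 = -81)
V = -4293 (V = -81*(28 + 25) = -81*53 = -4293)
b = -23780 (b = (103 - 57*(-14)) - 24681 = (103 + 798) - 24681 = 901 - 24681 = -23780)
V/b = -4293/(-23780) = -4293*(-1/23780) = 4293/23780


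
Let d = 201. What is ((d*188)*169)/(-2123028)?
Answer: -532181/176919 ≈ -3.0080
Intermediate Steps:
((d*188)*169)/(-2123028) = ((201*188)*169)/(-2123028) = (37788*169)*(-1/2123028) = 6386172*(-1/2123028) = -532181/176919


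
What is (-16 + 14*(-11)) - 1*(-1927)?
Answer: 1757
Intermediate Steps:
(-16 + 14*(-11)) - 1*(-1927) = (-16 - 154) + 1927 = -170 + 1927 = 1757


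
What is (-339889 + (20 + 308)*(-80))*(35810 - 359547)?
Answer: 118529504073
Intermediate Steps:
(-339889 + (20 + 308)*(-80))*(35810 - 359547) = (-339889 + 328*(-80))*(-323737) = (-339889 - 26240)*(-323737) = -366129*(-323737) = 118529504073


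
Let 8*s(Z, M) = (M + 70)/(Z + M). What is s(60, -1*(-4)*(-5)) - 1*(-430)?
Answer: 13765/32 ≈ 430.16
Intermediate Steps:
s(Z, M) = (70 + M)/(8*(M + Z)) (s(Z, M) = ((M + 70)/(Z + M))/8 = ((70 + M)/(M + Z))/8 = (70 + M)/(8*(M + Z)))
s(60, -1*(-4)*(-5)) - 1*(-430) = (70 - 1*(-4)*(-5))/(8*(-1*(-4)*(-5) + 60)) - 1*(-430) = (70 + 4*(-5))/(8*(4*(-5) + 60)) + 430 = (70 - 20)/(8*(-20 + 60)) + 430 = (1/8)*50/40 + 430 = (1/8)*(1/40)*50 + 430 = 5/32 + 430 = 13765/32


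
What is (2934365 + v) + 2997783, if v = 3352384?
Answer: 9284532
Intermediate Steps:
(2934365 + v) + 2997783 = (2934365 + 3352384) + 2997783 = 6286749 + 2997783 = 9284532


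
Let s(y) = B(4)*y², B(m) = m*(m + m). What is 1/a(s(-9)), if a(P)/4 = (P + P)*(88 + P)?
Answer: 1/55572480 ≈ 1.7995e-8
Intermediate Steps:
B(m) = 2*m² (B(m) = m*(2*m) = 2*m²)
s(y) = 32*y² (s(y) = (2*4²)*y² = (2*16)*y² = 32*y²)
a(P) = 8*P*(88 + P) (a(P) = 4*((P + P)*(88 + P)) = 4*((2*P)*(88 + P)) = 4*(2*P*(88 + P)) = 8*P*(88 + P))
1/a(s(-9)) = 1/(8*(32*(-9)²)*(88 + 32*(-9)²)) = 1/(8*(32*81)*(88 + 32*81)) = 1/(8*2592*(88 + 2592)) = 1/(8*2592*2680) = 1/55572480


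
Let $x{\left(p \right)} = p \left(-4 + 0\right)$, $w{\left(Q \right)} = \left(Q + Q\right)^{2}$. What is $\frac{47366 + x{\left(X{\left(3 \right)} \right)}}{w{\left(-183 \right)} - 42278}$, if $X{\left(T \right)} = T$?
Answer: $\frac{23677}{45839} \approx 0.51653$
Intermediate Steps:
$w{\left(Q \right)} = 4 Q^{2}$ ($w{\left(Q \right)} = \left(2 Q\right)^{2} = 4 Q^{2}$)
$x{\left(p \right)} = - 4 p$ ($x{\left(p \right)} = p \left(-4\right) = - 4 p$)
$\frac{47366 + x{\left(X{\left(3 \right)} \right)}}{w{\left(-183 \right)} - 42278} = \frac{47366 - 12}{4 \left(-183\right)^{2} - 42278} = \frac{47366 - 12}{4 \cdot 33489 - 42278} = \frac{47354}{133956 - 42278} = \frac{47354}{91678} = 47354 \cdot \frac{1}{91678} = \frac{23677}{45839}$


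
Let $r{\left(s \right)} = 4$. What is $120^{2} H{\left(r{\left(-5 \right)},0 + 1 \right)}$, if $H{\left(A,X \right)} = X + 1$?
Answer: $28800$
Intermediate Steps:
$H{\left(A,X \right)} = 1 + X$
$120^{2} H{\left(r{\left(-5 \right)},0 + 1 \right)} = 120^{2} \left(1 + \left(0 + 1\right)\right) = 14400 \left(1 + 1\right) = 14400 \cdot 2 = 28800$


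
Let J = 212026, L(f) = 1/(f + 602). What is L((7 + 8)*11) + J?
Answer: 162623943/767 ≈ 2.1203e+5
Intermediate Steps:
L(f) = 1/(602 + f)
L((7 + 8)*11) + J = 1/(602 + (7 + 8)*11) + 212026 = 1/(602 + 15*11) + 212026 = 1/(602 + 165) + 212026 = 1/767 + 212026 = 162623943/767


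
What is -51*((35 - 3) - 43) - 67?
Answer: 494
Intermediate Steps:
-51*((35 - 3) - 43) - 67 = -51*(32 - 43) - 67 = -51*(-11) - 67 = 561 - 67 = 494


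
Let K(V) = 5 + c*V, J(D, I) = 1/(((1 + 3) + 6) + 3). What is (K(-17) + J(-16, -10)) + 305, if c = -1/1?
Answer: 4252/13 ≈ 327.08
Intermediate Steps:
c = -1 (c = -1*1 = -1)
J(D, I) = 1/13 (J(D, I) = 1/((4 + 6) + 3) = 1/(10 + 3) = 1/13)
K(V) = 5 - V
(K(-17) + J(-16, -10)) + 305 = ((5 - 1*(-17)) + 1/13) + 305 = ((5 + 17) + 1/13) + 305 = (22 + 1/13) + 305 = 287/13 + 305 = 4252/13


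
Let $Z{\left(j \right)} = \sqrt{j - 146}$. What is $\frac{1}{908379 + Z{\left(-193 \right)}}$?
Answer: $\frac{302793}{275050802660} - \frac{i \sqrt{339}}{825152407980} \approx 1.1009 \cdot 10^{-6} - 2.2313 \cdot 10^{-11} i$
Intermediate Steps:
$Z{\left(j \right)} = \sqrt{-146 + j}$
$\frac{1}{908379 + Z{\left(-193 \right)}} = \frac{1}{908379 + \sqrt{-146 - 193}} = \frac{1}{908379 + \sqrt{-339}} = \frac{1}{908379 + i \sqrt{339}}$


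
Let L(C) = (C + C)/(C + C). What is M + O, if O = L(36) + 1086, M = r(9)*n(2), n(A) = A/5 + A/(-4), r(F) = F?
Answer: 10861/10 ≈ 1086.1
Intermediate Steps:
L(C) = 1 (L(C) = (2*C)/((2*C)) = (2*C)*(1/(2*C)) = 1)
n(A) = -A/20 (n(A) = A*(⅕) + A*(-¼) = A/5 - A/4 = -A/20)
M = -9/10 (M = 9*(-1/20*2) = 9*(-⅒) = -9/10 ≈ -0.90000)
O = 1087 (O = 1 + 1086 = 1087)
M + O = -9/10 + 1087 = 10861/10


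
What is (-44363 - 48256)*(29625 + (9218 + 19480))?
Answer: -5401817937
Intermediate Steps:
(-44363 - 48256)*(29625 + (9218 + 19480)) = -92619*(29625 + 28698) = -92619*58323 = -5401817937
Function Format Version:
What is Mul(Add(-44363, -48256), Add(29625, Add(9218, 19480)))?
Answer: -5401817937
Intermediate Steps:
Mul(Add(-44363, -48256), Add(29625, Add(9218, 19480))) = Mul(-92619, Add(29625, 28698)) = Mul(-92619, 58323) = -5401817937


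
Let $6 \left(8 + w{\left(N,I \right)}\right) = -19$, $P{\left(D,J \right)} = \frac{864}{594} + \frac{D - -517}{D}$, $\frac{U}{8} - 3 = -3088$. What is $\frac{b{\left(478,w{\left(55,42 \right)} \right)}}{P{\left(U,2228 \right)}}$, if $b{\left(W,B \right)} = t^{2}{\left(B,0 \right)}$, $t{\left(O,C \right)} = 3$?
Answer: $\frac{2443320}{660673} \approx 3.6982$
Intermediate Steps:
$U = -24680$ ($U = 24 + 8 \left(-3088\right) = 24 - 24704 = -24680$)
$P{\left(D,J \right)} = \frac{16}{11} + \frac{517 + D}{D}$ ($P{\left(D,J \right)} = 864 \cdot \frac{1}{594} + \frac{D + 517}{D} = \frac{16}{11} + \frac{517 + D}{D}$)
$w{\left(N,I \right)} = - \frac{67}{6}$ ($w{\left(N,I \right)} = -8 + \frac{1}{6} \left(-19\right) = -8 - \frac{19}{6} = - \frac{67}{6}$)
$b{\left(W,B \right)} = 9$ ($b{\left(W,B \right)} = 3^{2} = 9$)
$\frac{b{\left(478,w{\left(55,42 \right)} \right)}}{P{\left(U,2228 \right)}} = \frac{9}{\frac{27}{11} + \frac{517}{-24680}} = \frac{9}{\frac{27}{11} + 517 \left(- \frac{1}{24680}\right)} = \frac{9}{\frac{27}{11} - \frac{517}{24680}} = \frac{9}{\frac{660673}{271480}} = 9 \cdot \frac{271480}{660673} = \frac{2443320}{660673}$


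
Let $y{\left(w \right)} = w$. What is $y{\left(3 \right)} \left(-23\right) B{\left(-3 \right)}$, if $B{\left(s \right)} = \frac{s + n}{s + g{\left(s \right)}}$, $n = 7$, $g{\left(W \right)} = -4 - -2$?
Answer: $\frac{276}{5} \approx 55.2$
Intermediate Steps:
$g{\left(W \right)} = -2$ ($g{\left(W \right)} = -4 + 2 = -2$)
$B{\left(s \right)} = \frac{7 + s}{-2 + s}$ ($B{\left(s \right)} = \frac{s + 7}{s - 2} = \frac{7 + s}{-2 + s}$)
$y{\left(3 \right)} \left(-23\right) B{\left(-3 \right)} = 3 \left(-23\right) \frac{7 - 3}{-2 - 3} = - 69 \frac{1}{-5} \cdot 4 = - 69 \left(\left(- \frac{1}{5}\right) 4\right) = \left(-69\right) \left(- \frac{4}{5}\right) = \frac{276}{5}$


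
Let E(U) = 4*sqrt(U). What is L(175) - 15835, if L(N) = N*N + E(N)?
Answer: 14790 + 20*sqrt(7) ≈ 14843.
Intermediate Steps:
L(N) = N**2 + 4*sqrt(N) (L(N) = N*N + 4*sqrt(N) = N**2 + 4*sqrt(N))
L(175) - 15835 = (175**2 + 4*sqrt(175)) - 15835 = (30625 + 4*(5*sqrt(7))) - 15835 = (30625 + 20*sqrt(7)) - 15835 = 14790 + 20*sqrt(7)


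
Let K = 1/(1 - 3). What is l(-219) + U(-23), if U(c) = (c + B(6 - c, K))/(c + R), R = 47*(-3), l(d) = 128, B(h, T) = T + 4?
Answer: 42023/328 ≈ 128.12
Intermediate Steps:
K = -½ (K = 1/(-2) = -½ ≈ -0.50000)
B(h, T) = 4 + T
R = -141
U(c) = (7/2 + c)/(-141 + c) (U(c) = (c + (4 - ½))/(c - 141) = (c + 7/2)/(-141 + c) = (7/2 + c)/(-141 + c))
l(-219) + U(-23) = 128 + (7/2 - 23)/(-141 - 23) = 128 - 39/2/(-164) = 128 - 1/164*(-39/2) = 128 + 39/328 = 42023/328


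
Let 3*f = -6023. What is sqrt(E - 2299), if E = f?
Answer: 2*I*sqrt(9690)/3 ≈ 65.625*I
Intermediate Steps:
f = -6023/3 (f = (1/3)*(-6023) = -6023/3 ≈ -2007.7)
E = -6023/3 ≈ -2007.7
sqrt(E - 2299) = sqrt(-6023/3 - 2299) = sqrt(-12920/3) = 2*I*sqrt(9690)/3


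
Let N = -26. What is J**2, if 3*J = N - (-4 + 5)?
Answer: 81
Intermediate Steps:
J = -9 (J = (-26 - (-4 + 5))/3 = (-26 - 1)/3 = (1/3)*(-27) = -9)
J**2 = (-9)**2 = 81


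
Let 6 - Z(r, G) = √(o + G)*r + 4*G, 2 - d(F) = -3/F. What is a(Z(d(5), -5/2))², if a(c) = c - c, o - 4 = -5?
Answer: 0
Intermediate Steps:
o = -1 (o = 4 - 5 = -1)
d(F) = 2 + 3/F (d(F) = 2 - (-3)/F = 2 + 3/F)
Z(r, G) = 6 - 4*G - r*√(-1 + G) (Z(r, G) = 6 - (√(-1 + G)*r + 4*G) = 6 - (r*√(-1 + G) + 4*G) = 6 - (4*G + r*√(-1 + G)) = 6 + (-4*G - r*√(-1 + G)) = 6 - 4*G - r*√(-1 + G))
a(c) = 0
a(Z(d(5), -5/2))² = 0² = 0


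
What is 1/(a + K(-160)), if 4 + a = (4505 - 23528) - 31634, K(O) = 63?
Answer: -1/50598 ≈ -1.9764e-5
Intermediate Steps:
a = -50661 (a = -4 + ((4505 - 23528) - 31634) = -4 + (-19023 - 31634) = -4 - 50657 = -50661)
1/(a + K(-160)) = 1/(-50661 + 63) = 1/(-50598) = -1/50598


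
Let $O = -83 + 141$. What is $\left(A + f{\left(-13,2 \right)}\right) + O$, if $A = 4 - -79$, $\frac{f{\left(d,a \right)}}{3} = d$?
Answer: $102$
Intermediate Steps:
$O = 58$
$f{\left(d,a \right)} = 3 d$
$A = 83$ ($A = 4 + 79 = 83$)
$\left(A + f{\left(-13,2 \right)}\right) + O = \left(83 + 3 \left(-13\right)\right) + 58 = \left(83 - 39\right) + 58 = 44 + 58 = 102$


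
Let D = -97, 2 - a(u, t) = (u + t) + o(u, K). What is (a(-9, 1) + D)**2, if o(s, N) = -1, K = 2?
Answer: 7396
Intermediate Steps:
a(u, t) = 3 - t - u (a(u, t) = 2 - ((u + t) - 1) = 2 - ((t + u) - 1) = 2 - (-1 + t + u) = 2 + (1 - t - u) = 3 - t - u)
(a(-9, 1) + D)**2 = ((3 - 1*1 - 1*(-9)) - 97)**2 = ((3 - 1 + 9) - 97)**2 = (11 - 97)**2 = (-86)**2 = 7396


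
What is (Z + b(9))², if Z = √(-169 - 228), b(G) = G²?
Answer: (81 + I*√397)² ≈ 6164.0 + 3227.8*I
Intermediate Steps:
Z = I*√397 (Z = √(-397) = I*√397 ≈ 19.925*I)
(Z + b(9))² = (I*√397 + 9²)² = (I*√397 + 81)² = (81 + I*√397)²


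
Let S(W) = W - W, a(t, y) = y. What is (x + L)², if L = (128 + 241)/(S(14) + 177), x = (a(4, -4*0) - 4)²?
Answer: 1138489/3481 ≈ 327.06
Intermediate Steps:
x = 16 (x = (-4*0 - 4)² = (0 - 4)² = (-4)² = 16)
S(W) = 0
L = 123/59 (L = (128 + 241)/(0 + 177) = 369/177 = 369*(1/177) = 123/59 ≈ 2.0847)
(x + L)² = (16 + 123/59)² = (1067/59)² = 1138489/3481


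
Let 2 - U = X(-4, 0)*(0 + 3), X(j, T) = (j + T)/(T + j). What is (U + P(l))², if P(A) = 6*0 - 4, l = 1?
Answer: 25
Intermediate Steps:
X(j, T) = 1 (X(j, T) = (T + j)/(T + j) = 1)
P(A) = -4 (P(A) = 0 - 4 = -4)
U = -1 (U = 2 - (0 + 3) = 2 - 3 = -1)
(U + P(l))² = (-1 - 4)² = (-5)² = 25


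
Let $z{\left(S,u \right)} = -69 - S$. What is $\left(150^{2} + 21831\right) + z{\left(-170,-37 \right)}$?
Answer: $44432$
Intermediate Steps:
$\left(150^{2} + 21831\right) + z{\left(-170,-37 \right)} = \left(150^{2} + 21831\right) - -101 = \left(22500 + 21831\right) + \left(-69 + 170\right) = 44331 + 101 = 44432$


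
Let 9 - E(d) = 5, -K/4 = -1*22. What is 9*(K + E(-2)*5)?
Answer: 972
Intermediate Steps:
K = 88 (K = -(-4)*22 = -4*(-22) = 88)
E(d) = 4 (E(d) = 9 - 1*5 = 9 - 5 = 4)
9*(K + E(-2)*5) = 9*(88 + 4*5) = 9*(88 + 20) = 9*108 = 972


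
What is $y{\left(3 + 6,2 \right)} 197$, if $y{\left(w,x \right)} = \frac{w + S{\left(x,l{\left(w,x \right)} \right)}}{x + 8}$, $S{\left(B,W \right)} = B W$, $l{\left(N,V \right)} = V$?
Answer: $\frac{2561}{10} \approx 256.1$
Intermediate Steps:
$y{\left(w,x \right)} = \frac{w + x^{2}}{8 + x}$ ($y{\left(w,x \right)} = \frac{w + x x}{x + 8} = \frac{w + x^{2}}{8 + x}$)
$y{\left(3 + 6,2 \right)} 197 = \frac{\left(3 + 6\right) + 2^{2}}{8 + 2} \cdot 197 = \frac{9 + 4}{10} \cdot 197 = \frac{1}{10} \cdot 13 \cdot 197 = \frac{13}{10} \cdot 197 = \frac{2561}{10}$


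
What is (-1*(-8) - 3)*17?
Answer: 85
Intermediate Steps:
(-1*(-8) - 3)*17 = (8 - 3)*17 = 5*17 = 85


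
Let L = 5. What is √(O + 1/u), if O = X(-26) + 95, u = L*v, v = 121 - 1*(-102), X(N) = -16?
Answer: √98215890/1115 ≈ 8.8882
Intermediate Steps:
v = 223 (v = 121 + 102 = 223)
u = 1115 (u = 5*223 = 1115)
O = 79 (O = -16 + 95 = 79)
√(O + 1/u) = √(79 + 1/1115) = √(88086/1115) = √98215890/1115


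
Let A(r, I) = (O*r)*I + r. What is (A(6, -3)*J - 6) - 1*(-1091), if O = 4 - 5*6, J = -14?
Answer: -5551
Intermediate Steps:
O = -26 (O = 4 - 30 = -26)
A(r, I) = r - 26*I*r (A(r, I) = (-26*r)*I + r = -26*I*r + r = r - 26*I*r)
(A(6, -3)*J - 6) - 1*(-1091) = ((6*(1 - 26*(-3)))*(-14) - 6) - 1*(-1091) = ((6*(1 + 78))*(-14) - 6) + 1091 = ((6*79)*(-14) - 6) + 1091 = (474*(-14) - 6) + 1091 = (-6636 - 6) + 1091 = -6642 + 1091 = -5551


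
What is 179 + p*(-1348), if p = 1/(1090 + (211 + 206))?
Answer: 268405/1507 ≈ 178.11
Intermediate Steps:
p = 1/1507 (p = 1/(1090 + 417) = 1/1507 ≈ 0.00066357)
179 + p*(-1348) = 179 + (1/1507)*(-1348) = 179 - 1348/1507 = 268405/1507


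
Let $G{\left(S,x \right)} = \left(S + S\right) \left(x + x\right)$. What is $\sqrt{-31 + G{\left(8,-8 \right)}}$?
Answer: $i \sqrt{287} \approx 16.941 i$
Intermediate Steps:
$G{\left(S,x \right)} = 4 S x$ ($G{\left(S,x \right)} = 2 S 2 x = 4 S x$)
$\sqrt{-31 + G{\left(8,-8 \right)}} = \sqrt{-31 + 4 \cdot 8 \left(-8\right)} = \sqrt{-31 - 256} = \sqrt{-287} = i \sqrt{287}$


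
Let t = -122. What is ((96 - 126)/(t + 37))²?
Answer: 36/289 ≈ 0.12457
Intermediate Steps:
((96 - 126)/(t + 37))² = ((96 - 126)/(-122 + 37))² = (-30/(-85))² = (-30*(-1/85))² = (6/17)² = 36/289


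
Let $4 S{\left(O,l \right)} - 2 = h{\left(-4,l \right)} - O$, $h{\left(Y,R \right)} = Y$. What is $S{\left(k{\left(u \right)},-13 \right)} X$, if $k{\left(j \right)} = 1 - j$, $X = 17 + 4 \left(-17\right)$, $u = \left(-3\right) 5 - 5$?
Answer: $\frac{1173}{4} \approx 293.25$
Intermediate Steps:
$u = -20$ ($u = -15 - 5 = -20$)
$X = -51$ ($X = 17 - 68 = -51$)
$S{\left(O,l \right)} = - \frac{1}{2} - \frac{O}{4}$ ($S{\left(O,l \right)} = \frac{1}{2} + \frac{-4 - O}{4} = \frac{1}{2} - \left(1 + \frac{O}{4}\right) = - \frac{1}{2} - \frac{O}{4}$)
$S{\left(k{\left(u \right)},-13 \right)} X = \left(- \frac{1}{2} - \frac{1 - -20}{4}\right) \left(-51\right) = \left(- \frac{1}{2} - \frac{1 + 20}{4}\right) \left(-51\right) = \left(- \frac{1}{2} - \frac{21}{4}\right) \left(-51\right) = \left(- \frac{23}{4}\right) \left(-51\right) = \frac{1173}{4}$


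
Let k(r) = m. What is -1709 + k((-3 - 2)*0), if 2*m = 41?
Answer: -3377/2 ≈ -1688.5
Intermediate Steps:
m = 41/2 (m = (1/2)*41 = 41/2 ≈ 20.500)
k(r) = 41/2
-1709 + k((-3 - 2)*0) = -1709 + 41/2 = -3377/2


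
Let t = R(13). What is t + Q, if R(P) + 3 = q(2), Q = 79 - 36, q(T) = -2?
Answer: 38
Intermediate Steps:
Q = 43
R(P) = -5 (R(P) = -3 - 2 = -5)
t = -5
t + Q = -5 + 43 = 38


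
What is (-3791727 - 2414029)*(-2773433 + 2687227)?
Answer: 534973401736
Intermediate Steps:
(-3791727 - 2414029)*(-2773433 + 2687227) = -6205756*(-86206) = 534973401736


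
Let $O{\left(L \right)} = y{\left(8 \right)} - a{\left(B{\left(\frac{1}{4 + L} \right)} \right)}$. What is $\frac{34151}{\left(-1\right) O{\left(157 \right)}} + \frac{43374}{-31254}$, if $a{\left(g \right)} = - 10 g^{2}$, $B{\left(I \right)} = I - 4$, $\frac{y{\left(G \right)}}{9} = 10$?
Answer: $- \frac{4657905711859}{33688582420} \approx -138.26$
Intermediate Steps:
$y{\left(G \right)} = 90$ ($y{\left(G \right)} = 9 \cdot 10 = 90$)
$B{\left(I \right)} = -4 + I$
$O{\left(L \right)} = 90 + 10 \left(-4 + \frac{1}{4 + L}\right)^{2}$ ($O{\left(L \right)} = 90 - - 10 \left(-4 + \frac{1}{4 + L}\right)^{2} = 90 + 10 \left(-4 + \frac{1}{4 + L}\right)^{2}$)
$\frac{34151}{\left(-1\right) O{\left(157 \right)}} + \frac{43374}{-31254} = \frac{34151}{\left(-1\right) \frac{10 \left(369 + 25 \cdot 157^{2} + 192 \cdot 157\right)}{16 + 157^{2} + 8 \cdot 157}} + \frac{43374}{-31254} = \frac{34151}{\left(-1\right) \frac{10 \left(369 + 25 \cdot 24649 + 30144\right)}{16 + 24649 + 1256}} + 43374 \left(- \frac{1}{31254}\right) = \frac{34151}{\left(-1\right) \frac{10 \left(369 + 616225 + 30144\right)}{25921}} - \frac{7229}{5209} = \frac{34151}{\left(-1\right) 10 \cdot \frac{1}{25921} \cdot 646738} - \frac{7229}{5209} = \frac{34151}{\left(-1\right) \frac{6467380}{25921}} - \frac{7229}{5209} = \frac{34151}{- \frac{6467380}{25921}} - \frac{7229}{5209} = 34151 \left(- \frac{25921}{6467380}\right) - \frac{7229}{5209} = - \frac{885228071}{6467380} - \frac{7229}{5209} = - \frac{4657905711859}{33688582420}$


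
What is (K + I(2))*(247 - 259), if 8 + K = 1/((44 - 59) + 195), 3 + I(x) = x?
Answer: 1619/15 ≈ 107.93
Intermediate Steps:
I(x) = -3 + x
K = -1439/180 (K = -8 + 1/((44 - 59) + 195) = -8 + 1/(-15 + 195) = -8 + 1/180 = -1439/180 ≈ -7.9944)
(K + I(2))*(247 - 259) = (-1439/180 + (-3 + 2))*(247 - 259) = (-1439/180 - 1)*(-12) = -1619/180*(-12) = 1619/15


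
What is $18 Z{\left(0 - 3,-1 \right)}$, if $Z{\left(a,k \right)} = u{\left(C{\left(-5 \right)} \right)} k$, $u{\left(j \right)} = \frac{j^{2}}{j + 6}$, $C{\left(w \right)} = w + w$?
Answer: $450$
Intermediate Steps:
$C{\left(w \right)} = 2 w$
$u{\left(j \right)} = \frac{j^{2}}{6 + j}$
$Z{\left(a,k \right)} = - 25 k$ ($Z{\left(a,k \right)} = \frac{\left(2 \left(-5\right)\right)^{2}}{6 + 2 \left(-5\right)} k = \frac{\left(-10\right)^{2}}{6 - 10} k = \frac{100}{-4} k = 100 \left(- \frac{1}{4}\right) k = - 25 k$)
$18 Z{\left(0 - 3,-1 \right)} = 18 \left(\left(-25\right) \left(-1\right)\right) = 18 \cdot 25 = 450$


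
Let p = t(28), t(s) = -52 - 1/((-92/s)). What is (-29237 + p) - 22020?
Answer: -1180100/23 ≈ -51309.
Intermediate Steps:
t(s) = -52 + s/92 (t(s) = -52 - (-1)*s/92 = -52 + s/92)
p = -1189/23 (p = -52 + (1/92)*28 = -52 + 7/23 = -1189/23 ≈ -51.696)
(-29237 + p) - 22020 = (-29237 - 1189/23) - 22020 = -673640/23 - 22020 = -1180100/23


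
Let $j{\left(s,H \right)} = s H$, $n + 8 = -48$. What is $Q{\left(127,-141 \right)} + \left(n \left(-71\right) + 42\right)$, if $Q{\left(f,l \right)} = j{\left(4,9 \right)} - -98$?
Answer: $4152$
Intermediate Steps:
$n = -56$ ($n = -8 - 48 = -56$)
$j{\left(s,H \right)} = H s$
$Q{\left(f,l \right)} = 134$ ($Q{\left(f,l \right)} = 9 \cdot 4 - -98 = 36 + 98 = 134$)
$Q{\left(127,-141 \right)} + \left(n \left(-71\right) + 42\right) = 134 + \left(\left(-56\right) \left(-71\right) + 42\right) = 134 + \left(3976 + 42\right) = 134 + 4018 = 4152$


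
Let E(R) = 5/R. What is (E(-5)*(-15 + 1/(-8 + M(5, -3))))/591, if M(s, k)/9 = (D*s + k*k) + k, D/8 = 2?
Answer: 11489/452706 ≈ 0.025378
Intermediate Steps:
D = 16 (D = 8*2 = 16)
M(s, k) = 9*k + 9*k² + 144*s (M(s, k) = 9*((16*s + k*k) + k) = 9*((16*s + k²) + k) = 9*((k² + 16*s) + k) = 9*(k + k² + 16*s) = 9*k + 9*k² + 144*s)
(E(-5)*(-15 + 1/(-8 + M(5, -3))))/591 = ((5/(-5))*(-15 + 1/(-8 + (9*(-3) + 9*(-3)² + 144*5))))/591 = ((5*(-⅕))*(-15 + 1/(-8 + (-27 + 9*9 + 720))))*(1/591) = -(-15 + 1/(-8 + (-27 + 81 + 720)))*(1/591) = -(-15 + 1/(-8 + 774))*(1/591) = -(-15 + 1/766)*(1/591) = -1*(-11489/766)*(1/591) = (11489/766)*(1/591) = 11489/452706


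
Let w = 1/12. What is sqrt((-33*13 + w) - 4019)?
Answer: 5*I*sqrt(6405)/6 ≈ 66.693*I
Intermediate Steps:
w = 1/12 ≈ 0.083333
sqrt((-33*13 + w) - 4019) = sqrt((-33*13 + 1/12) - 4019) = sqrt((-429 + 1/12) - 4019) = sqrt(-5147/12 - 4019) = sqrt(-53375/12) = 5*I*sqrt(6405)/6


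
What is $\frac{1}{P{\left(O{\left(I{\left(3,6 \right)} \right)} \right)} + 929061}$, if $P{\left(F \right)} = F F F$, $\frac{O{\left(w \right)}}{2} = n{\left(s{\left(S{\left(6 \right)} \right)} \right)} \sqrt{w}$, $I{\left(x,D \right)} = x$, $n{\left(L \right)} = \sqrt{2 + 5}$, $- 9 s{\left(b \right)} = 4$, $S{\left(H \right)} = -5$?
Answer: $\frac{14747}{13700853159} - \frac{8 \sqrt{21}}{41102559477} \approx 1.0755 \cdot 10^{-6}$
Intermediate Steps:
$s{\left(b \right)} = - \frac{4}{9}$ ($s{\left(b \right)} = \left(- \frac{1}{9}\right) 4 = - \frac{4}{9}$)
$n{\left(L \right)} = \sqrt{7}$
$O{\left(w \right)} = 2 \sqrt{7} \sqrt{w}$
$P{\left(F \right)} = F^{3}$ ($P{\left(F \right)} = F^{2} F = F^{3}$)
$\frac{1}{P{\left(O{\left(I{\left(3,6 \right)} \right)} \right)} + 929061} = \frac{1}{\left(2 \sqrt{7} \sqrt{3}\right)^{3} + 929061} = \frac{1}{\left(2 \sqrt{21}\right)^{3} + 929061} = \frac{1}{168 \sqrt{21} + 929061} = \frac{1}{929061 + 168 \sqrt{21}}$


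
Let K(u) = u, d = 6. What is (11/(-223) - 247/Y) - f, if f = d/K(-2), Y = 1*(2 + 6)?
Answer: -49817/1784 ≈ -27.924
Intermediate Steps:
Y = 8 (Y = 1*8 = 8)
f = -3 (f = 6/(-2) = 6*(-½) = -3)
(11/(-223) - 247/Y) - f = (11/(-223) - 247/8) - 1*(-3) = (11*(-1/223) - 247*⅛) + 3 = (-11/223 - 247/8) + 3 = -55169/1784 + 3 = -49817/1784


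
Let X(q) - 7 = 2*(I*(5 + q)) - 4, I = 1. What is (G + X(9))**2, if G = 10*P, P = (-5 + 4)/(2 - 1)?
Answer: 441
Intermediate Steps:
P = -1 (P = -1/1 = -1*1 = -1)
X(q) = 13 + 2*q (X(q) = 7 + (2*(1*(5 + q)) - 4) = 7 + (2*(5 + q) - 4) = 7 + ((10 + 2*q) - 4) = 7 + (6 + 2*q) = 13 + 2*q)
G = -10 (G = 10*(-1) = -10)
(G + X(9))**2 = (-10 + (13 + 2*9))**2 = (-10 + (13 + 18))**2 = (-10 + 31)**2 = 21**2 = 441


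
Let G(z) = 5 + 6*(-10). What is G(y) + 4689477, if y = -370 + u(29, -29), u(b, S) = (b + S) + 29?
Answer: 4689422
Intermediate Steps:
u(b, S) = 29 + S + b (u(b, S) = (S + b) + 29 = 29 + S + b)
y = -341 (y = -370 + (29 - 29 + 29) = -370 + 29 = -341)
G(z) = -55 (G(z) = 5 - 60 = -55)
G(y) + 4689477 = -55 + 4689477 = 4689422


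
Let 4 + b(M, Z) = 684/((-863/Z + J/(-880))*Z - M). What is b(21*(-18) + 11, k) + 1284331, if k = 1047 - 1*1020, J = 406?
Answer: 287330619807/223721 ≈ 1.2843e+6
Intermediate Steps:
k = 27 (k = 1047 - 1020 = 27)
b(M, Z) = -4 + 684/(-M + Z*(-203/440 - 863/Z)) (b(M, Z) = -4 + 684/((-863/Z + 406/(-880))*Z - M) = -4 + 684/((-863/Z + 406*(-1/880))*Z - M) = -4 + 684/((-863/Z - 203/440)*Z - M) = -4 + 684/((-203/440 - 863/Z)*Z - M) = -4 + 684/(Z*(-203/440 - 863/Z) - M) = -4 + 684/(-M + Z*(-203/440 - 863/Z)))
b(21*(-18) + 11, k) + 1284331 = 4*(-454960 - 440*(21*(-18) + 11) - 203*27)/(379720 + 203*27 + 440*(21*(-18) + 11)) + 1284331 = 4*(-454960 - 440*(-378 + 11) - 5481)/(379720 + 5481 + 440*(-378 + 11)) + 1284331 = 4*(-454960 - 440*(-367) - 5481)/(379720 + 5481 + 440*(-367)) + 1284331 = 4*(-454960 + 161480 - 5481)/(379720 + 5481 - 161480) + 1284331 = 4*(-298961)/223721 + 1284331 = 4*(1/223721)*(-298961) + 1284331 = -1195844/223721 + 1284331 = 287330619807/223721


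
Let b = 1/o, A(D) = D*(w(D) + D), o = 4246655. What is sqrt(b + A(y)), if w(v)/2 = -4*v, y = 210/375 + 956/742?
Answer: I*sqrt(30288671387752292753)/1125363575 ≈ 4.8904*I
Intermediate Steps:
y = 17144/9275 (y = 210*(1/375) + 956*(1/742) = 14/25 + 478/371 = 17144/9275 ≈ 1.8484)
w(v) = -8*v (w(v) = 2*(-4*v) = -8*v)
A(D) = -7*D**2 (A(D) = D*(-8*D + D) = D*(-7*D) = -7*D**2)
b = 1/4246655 ≈ 2.3548e-7
sqrt(b + A(y)) = sqrt(1/4246655 - 7*(17144/9275)**2) = sqrt(1/4246655 - 7*293916736/86025625) = sqrt(1/4246655 - 293916736/12289375) = sqrt(-35661798977963/1491106736875) = I*sqrt(30288671387752292753)/1125363575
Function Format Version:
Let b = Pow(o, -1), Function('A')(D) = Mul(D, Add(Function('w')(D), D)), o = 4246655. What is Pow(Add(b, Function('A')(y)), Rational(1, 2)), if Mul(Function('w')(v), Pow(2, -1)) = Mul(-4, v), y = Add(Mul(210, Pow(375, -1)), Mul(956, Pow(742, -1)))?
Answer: Mul(Rational(1, 1125363575), I, Pow(30288671387752292753, Rational(1, 2))) ≈ Mul(4.8904, I)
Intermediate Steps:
y = Rational(17144, 9275) (y = Add(Mul(210, Rational(1, 375)), Mul(956, Rational(1, 742))) = Add(Rational(14, 25), Rational(478, 371)) = Rational(17144, 9275) ≈ 1.8484)
Function('w')(v) = Mul(-8, v) (Function('w')(v) = Mul(2, Mul(-4, v)) = Mul(-8, v))
Function('A')(D) = Mul(-7, Pow(D, 2)) (Function('A')(D) = Mul(D, Add(Mul(-8, D), D)) = Mul(D, Mul(-7, D)) = Mul(-7, Pow(D, 2)))
b = Rational(1, 4246655) (b = Pow(4246655, -1) = Rational(1, 4246655) ≈ 2.3548e-7)
Pow(Add(b, Function('A')(y)), Rational(1, 2)) = Pow(Add(Rational(1, 4246655), Mul(-7, Pow(Rational(17144, 9275), 2))), Rational(1, 2)) = Pow(Add(Rational(1, 4246655), Mul(-7, Rational(293916736, 86025625))), Rational(1, 2)) = Pow(Add(Rational(1, 4246655), Rational(-293916736, 12289375)), Rational(1, 2)) = Pow(Rational(-35661798977963, 1491106736875), Rational(1, 2)) = Mul(Rational(1, 1125363575), I, Pow(30288671387752292753, Rational(1, 2)))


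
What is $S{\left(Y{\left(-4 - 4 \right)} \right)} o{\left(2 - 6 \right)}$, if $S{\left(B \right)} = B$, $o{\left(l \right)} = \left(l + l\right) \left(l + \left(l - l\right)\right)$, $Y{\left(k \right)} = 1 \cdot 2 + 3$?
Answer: $160$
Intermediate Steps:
$Y{\left(k \right)} = 5$ ($Y{\left(k \right)} = 2 + 3 = 5$)
$o{\left(l \right)} = 2 l^{2}$ ($o{\left(l \right)} = 2 l \left(l + 0\right) = 2 l l = 2 l^{2}$)
$S{\left(Y{\left(-4 - 4 \right)} \right)} o{\left(2 - 6 \right)} = 5 \cdot 2 \left(2 - 6\right)^{2} = 5 \cdot 2 \left(-4\right)^{2} = 5 \cdot 2 \cdot 16 = 5 \cdot 32 = 160$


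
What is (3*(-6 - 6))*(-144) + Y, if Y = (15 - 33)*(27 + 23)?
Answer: 4284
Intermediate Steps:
Y = -900 (Y = -18*50 = -900)
(3*(-6 - 6))*(-144) + Y = (3*(-6 - 6))*(-144) - 900 = (3*(-12))*(-144) - 900 = -36*(-144) - 900 = 5184 - 900 = 4284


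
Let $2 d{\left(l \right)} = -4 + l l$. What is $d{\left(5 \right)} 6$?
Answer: $63$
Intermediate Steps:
$d{\left(l \right)} = -2 + \frac{l^{2}}{2}$ ($d{\left(l \right)} = \frac{-4 + l l}{2} = \frac{-4 + l^{2}}{2} = -2 + \frac{l^{2}}{2}$)
$d{\left(5 \right)} 6 = \left(-2 + \frac{5^{2}}{2}\right) 6 = \left(-2 + \frac{1}{2} \cdot 25\right) 6 = \left(-2 + \frac{25}{2}\right) 6 = \frac{21}{2} \cdot 6 = 63$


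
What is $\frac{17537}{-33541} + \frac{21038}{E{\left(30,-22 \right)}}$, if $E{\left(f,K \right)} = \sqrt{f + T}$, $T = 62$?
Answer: $- \frac{17537}{33541} + \frac{10519 \sqrt{23}}{23} \approx 2192.8$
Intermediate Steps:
$E{\left(f,K \right)} = \sqrt{62 + f}$ ($E{\left(f,K \right)} = \sqrt{f + 62} = \sqrt{62 + f}$)
$\frac{17537}{-33541} + \frac{21038}{E{\left(30,-22 \right)}} = \frac{17537}{-33541} + \frac{21038}{\sqrt{62 + 30}} = 17537 \left(- \frac{1}{33541}\right) + \frac{21038}{\sqrt{92}} = - \frac{17537}{33541} + \frac{21038}{2 \sqrt{23}} = - \frac{17537}{33541} + 21038 \frac{\sqrt{23}}{46} = - \frac{17537}{33541} + \frac{10519 \sqrt{23}}{23}$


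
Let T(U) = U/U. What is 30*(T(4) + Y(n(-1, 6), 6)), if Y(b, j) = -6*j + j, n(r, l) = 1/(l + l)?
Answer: -870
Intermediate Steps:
n(r, l) = 1/(2*l)
T(U) = 1
Y(b, j) = -5*j
30*(T(4) + Y(n(-1, 6), 6)) = 30*(1 - 5*6) = 30*(1 - 30) = 30*(-29) = -870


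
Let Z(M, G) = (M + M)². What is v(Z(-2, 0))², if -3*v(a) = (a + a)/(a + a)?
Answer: ⅑ ≈ 0.11111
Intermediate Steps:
Z(M, G) = 4*M² (Z(M, G) = (2*M)² = 4*M²)
v(a) = -⅓ (v(a) = -(a + a)/(3*(a + a)) = -2*a/(3*(2*a)) = -2*a*1/(2*a)/3 = -⅓*1 = -⅓)
v(Z(-2, 0))² = (-⅓)² = ⅑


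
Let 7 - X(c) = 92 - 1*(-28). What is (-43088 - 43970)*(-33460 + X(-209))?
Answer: 2922798234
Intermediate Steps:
X(c) = -113 (X(c) = 7 - (92 - 1*(-28)) = 7 - (92 + 28) = 7 - 1*120 = 7 - 120 = -113)
(-43088 - 43970)*(-33460 + X(-209)) = (-43088 - 43970)*(-33460 - 113) = -87058*(-33573) = 2922798234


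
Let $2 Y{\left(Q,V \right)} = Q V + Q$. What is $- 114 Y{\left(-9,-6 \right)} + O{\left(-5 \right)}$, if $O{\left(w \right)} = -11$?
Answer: $-2576$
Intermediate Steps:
$Y{\left(Q,V \right)} = \frac{Q}{2} + \frac{Q V}{2}$ ($Y{\left(Q,V \right)} = \frac{Q V + Q}{2} = \frac{Q + Q V}{2} = \frac{Q}{2} + \frac{Q V}{2}$)
$- 114 Y{\left(-9,-6 \right)} + O{\left(-5 \right)} = - 114 \cdot \frac{1}{2} \left(-9\right) \left(1 - 6\right) - 11 = - 114 \cdot \frac{1}{2} \left(-9\right) \left(-5\right) - 11 = \left(-114\right) \frac{45}{2} - 11 = -2565 - 11 = -2576$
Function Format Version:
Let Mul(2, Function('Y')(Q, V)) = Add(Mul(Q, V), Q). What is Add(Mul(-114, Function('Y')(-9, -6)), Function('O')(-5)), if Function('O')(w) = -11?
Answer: -2576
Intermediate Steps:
Function('Y')(Q, V) = Add(Mul(Rational(1, 2), Q), Mul(Rational(1, 2), Q, V)) (Function('Y')(Q, V) = Mul(Rational(1, 2), Add(Mul(Q, V), Q)) = Mul(Rational(1, 2), Add(Q, Mul(Q, V))) = Add(Mul(Rational(1, 2), Q), Mul(Rational(1, 2), Q, V)))
Add(Mul(-114, Function('Y')(-9, -6)), Function('O')(-5)) = Add(Mul(-114, Mul(Rational(1, 2), -9, Add(1, -6))), -11) = Add(Mul(-114, Mul(Rational(1, 2), -9, -5)), -11) = Add(Mul(-114, Rational(45, 2)), -11) = Add(-2565, -11) = -2576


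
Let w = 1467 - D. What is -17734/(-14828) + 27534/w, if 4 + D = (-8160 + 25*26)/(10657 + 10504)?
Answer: 1531940577961/76945806058 ≈ 19.909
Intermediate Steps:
D = -92154/21161 (D = -4 + (-8160 + 25*26)/(10657 + 10504) = -4 + (-8160 + 650)/21161 = -4 - 7510*1/21161 = -4 - 7510/21161 = -92154/21161 ≈ -4.3549)
w = 31135341/21161 (w = 1467 - 1*(-92154/21161) = 1467 + 92154/21161 = 31135341/21161 ≈ 1471.4)
-17734/(-14828) + 27534/w = -17734/(-14828) + 27534/(31135341/21161) = -17734*(-1/14828) + 27534*(21161/31135341) = 8867/7414 + 194215658/10378447 = 1531940577961/76945806058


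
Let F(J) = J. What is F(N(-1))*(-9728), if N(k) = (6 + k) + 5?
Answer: -97280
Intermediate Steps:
N(k) = 11 + k
F(N(-1))*(-9728) = (11 - 1)*(-9728) = 10*(-9728) = -97280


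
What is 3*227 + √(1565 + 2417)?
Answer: 681 + √3982 ≈ 744.10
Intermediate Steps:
3*227 + √(1565 + 2417) = 681 + √3982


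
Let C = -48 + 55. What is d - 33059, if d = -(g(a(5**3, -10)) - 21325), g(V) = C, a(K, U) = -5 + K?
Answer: -11741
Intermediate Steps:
C = 7
g(V) = 7
d = 21318 (d = -(7 - 21325) = -1*(-21318) = 21318)
d - 33059 = 21318 - 33059 = -11741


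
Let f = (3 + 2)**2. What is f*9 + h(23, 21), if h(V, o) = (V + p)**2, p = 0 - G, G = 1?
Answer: 709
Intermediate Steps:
p = -1 (p = 0 - 1*1 = 0 - 1 = -1)
f = 25 (f = 5**2 = 25)
h(V, o) = (-1 + V)**2 (h(V, o) = (V - 1)**2 = (-1 + V)**2)
f*9 + h(23, 21) = 25*9 + (-1 + 23)**2 = 225 + 22**2 = 225 + 484 = 709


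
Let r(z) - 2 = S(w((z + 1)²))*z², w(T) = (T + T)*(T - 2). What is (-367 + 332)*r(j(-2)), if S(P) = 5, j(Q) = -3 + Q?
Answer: -4445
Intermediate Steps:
w(T) = 2*T*(-2 + T) (w(T) = (2*T)*(-2 + T) = 2*T*(-2 + T))
r(z) = 2 + 5*z²
(-367 + 332)*r(j(-2)) = (-367 + 332)*(2 + 5*(-3 - 2)²) = -35*(2 + 5*(-5)²) = -35*(2 + 5*25) = -35*(2 + 125) = -35*127 = -4445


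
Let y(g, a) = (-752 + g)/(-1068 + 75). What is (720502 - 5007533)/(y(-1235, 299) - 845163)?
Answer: 4257021783/839244872 ≈ 5.0724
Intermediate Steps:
y(g, a) = 752/993 - g/993 (y(g, a) = (-752 + g)/(-993) = (-752 + g)*(-1/993) = 752/993 - g/993)
(720502 - 5007533)/(y(-1235, 299) - 845163) = (720502 - 5007533)/((752/993 - 1/993*(-1235)) - 845163) = -4287031/((752/993 + 1235/993) - 845163) = -4287031/(1987/993 - 845163) = -4287031/(-839244872/993) = -4287031*(-993/839244872) = 4257021783/839244872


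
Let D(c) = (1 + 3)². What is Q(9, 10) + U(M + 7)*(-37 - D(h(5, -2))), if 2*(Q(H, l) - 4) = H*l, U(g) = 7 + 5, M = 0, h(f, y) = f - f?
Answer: -587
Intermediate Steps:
h(f, y) = 0
D(c) = 16 (D(c) = 4² = 16)
U(g) = 12
Q(H, l) = 4 + H*l/2 (Q(H, l) = 4 + (H*l)/2 = 4 + H*l/2)
Q(9, 10) + U(M + 7)*(-37 - D(h(5, -2))) = (4 + (½)*9*10) + 12*(-37 - 1*16) = (4 + 45) + 12*(-37 - 16) = 49 + 12*(-53) = 49 - 636 = -587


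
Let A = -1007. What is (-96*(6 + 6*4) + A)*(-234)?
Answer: 909558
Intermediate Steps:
(-96*(6 + 6*4) + A)*(-234) = (-96*(6 + 6*4) - 1007)*(-234) = (-96*(6 + 24) - 1007)*(-234) = (-96*30 - 1007)*(-234) = (-2880 - 1007)*(-234) = -3887*(-234) = 909558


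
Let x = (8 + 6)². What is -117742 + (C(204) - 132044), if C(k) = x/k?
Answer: -12739037/51 ≈ -2.4979e+5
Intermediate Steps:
x = 196 (x = 14² = 196)
C(k) = 196/k
-117742 + (C(204) - 132044) = -117742 + (196/204 - 132044) = -117742 + (196*(1/204) - 132044) = -117742 + (49/51 - 132044) = -117742 - 6734195/51 = -12739037/51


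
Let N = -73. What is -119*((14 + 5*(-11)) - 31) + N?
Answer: 8495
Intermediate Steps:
-119*((14 + 5*(-11)) - 31) + N = -119*((14 + 5*(-11)) - 31) - 73 = -119*((14 - 55) - 31) - 73 = -119*(-41 - 31) - 73 = -119*(-72) - 73 = 8568 - 73 = 8495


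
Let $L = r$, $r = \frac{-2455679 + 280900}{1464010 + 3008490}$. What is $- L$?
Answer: $\frac{2174779}{4472500} \approx 0.48626$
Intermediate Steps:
$r = - \frac{2174779}{4472500} \approx -0.48626$
$L = - \frac{2174779}{4472500} \approx -0.48626$
$- L = \left(-1\right) \left(- \frac{2174779}{4472500}\right) = \frac{2174779}{4472500}$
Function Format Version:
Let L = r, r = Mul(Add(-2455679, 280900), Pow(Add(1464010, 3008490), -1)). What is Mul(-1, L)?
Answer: Rational(2174779, 4472500) ≈ 0.48626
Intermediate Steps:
r = Rational(-2174779, 4472500) (r = Mul(-2174779, Pow(4472500, -1)) = Mul(-2174779, Rational(1, 4472500)) = Rational(-2174779, 4472500) ≈ -0.48626)
L = Rational(-2174779, 4472500) ≈ -0.48626
Mul(-1, L) = Mul(-1, Rational(-2174779, 4472500)) = Rational(2174779, 4472500)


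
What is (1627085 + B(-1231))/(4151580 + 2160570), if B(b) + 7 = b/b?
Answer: 1627079/6312150 ≈ 0.25777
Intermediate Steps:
B(b) = -6 (B(b) = -7 + b/b = -7 + 1 = -6)
(1627085 + B(-1231))/(4151580 + 2160570) = (1627085 - 6)/(4151580 + 2160570) = 1627079/6312150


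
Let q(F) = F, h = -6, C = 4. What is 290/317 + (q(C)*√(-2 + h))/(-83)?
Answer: 290/317 - 8*I*√2/83 ≈ 0.91483 - 0.13631*I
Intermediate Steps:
290/317 + (q(C)*√(-2 + h))/(-83) = 290/317 + (4*√(-2 - 6))/(-83) = 290*(1/317) + (4*√(-8))*(-1/83) = 290/317 + (4*(2*I*√2))*(-1/83) = 290/317 + (8*I*√2)*(-1/83) = 290/317 - 8*I*√2/83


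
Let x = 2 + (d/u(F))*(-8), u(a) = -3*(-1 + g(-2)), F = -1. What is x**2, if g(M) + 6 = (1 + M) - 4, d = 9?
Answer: 0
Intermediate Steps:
g(M) = -9 + M (g(M) = -6 + ((1 + M) - 4) = -6 + (-3 + M) = -9 + M)
u(a) = 36 (u(a) = -3*(-1 + (-9 - 2)) = -3*(-1 - 11) = -3*(-12) = 36)
x = 0 (x = 2 + (9/36)*(-8) = 2 + (9*(1/36))*(-8) = 2 + (1/4)*(-8) = 2 - 2 = 0)
x**2 = 0**2 = 0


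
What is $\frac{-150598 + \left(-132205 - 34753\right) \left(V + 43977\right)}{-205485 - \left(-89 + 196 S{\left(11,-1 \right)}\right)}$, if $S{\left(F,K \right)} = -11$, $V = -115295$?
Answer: $- \frac{5953480023}{101620} \approx -58586.0$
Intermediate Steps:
$\frac{-150598 + \left(-132205 - 34753\right) \left(V + 43977\right)}{-205485 - \left(-89 + 196 S{\left(11,-1 \right)}\right)} = \frac{-150598 + \left(-132205 - 34753\right) \left(-115295 + 43977\right)}{-205485 + \left(89 - -2156\right)} = \frac{-150598 - -11907110644}{-205485 + \left(89 + 2156\right)} = \frac{-150598 + 11907110644}{-205485 + 2245} = \frac{11906960046}{-203240} = 11906960046 \left(- \frac{1}{203240}\right) = - \frac{5953480023}{101620}$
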